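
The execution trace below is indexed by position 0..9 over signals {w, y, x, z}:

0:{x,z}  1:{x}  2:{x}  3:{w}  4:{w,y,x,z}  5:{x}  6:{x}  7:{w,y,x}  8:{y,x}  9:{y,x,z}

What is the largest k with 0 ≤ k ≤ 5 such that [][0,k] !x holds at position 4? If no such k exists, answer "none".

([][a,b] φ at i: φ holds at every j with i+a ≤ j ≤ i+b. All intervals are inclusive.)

!x must hold from j=4 onward; find where it first fails.
  j=4: fails → no k works.

none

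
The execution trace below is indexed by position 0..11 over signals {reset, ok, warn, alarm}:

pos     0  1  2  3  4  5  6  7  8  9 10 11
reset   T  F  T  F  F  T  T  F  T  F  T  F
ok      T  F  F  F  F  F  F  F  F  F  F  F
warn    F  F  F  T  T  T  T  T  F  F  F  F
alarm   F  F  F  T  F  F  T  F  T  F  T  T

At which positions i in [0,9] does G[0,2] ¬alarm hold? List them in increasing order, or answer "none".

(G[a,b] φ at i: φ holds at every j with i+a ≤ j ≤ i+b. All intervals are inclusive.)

0

Evaluate at each i in [0,9]:
  i=0: ✓ (all of [0,2])
  i=1: ✗ (fails at j=3)
  i=2: ✗ (fails at j=3)
  i=3: ✗ (fails at j=3)
  i=4: ✗ (fails at j=6)
  i=5: ✗ (fails at j=6)
  i=6: ✗ (fails at j=6)
  i=7: ✗ (fails at j=8)
  i=8: ✗ (fails at j=8)
  i=9: ✗ (fails at j=10)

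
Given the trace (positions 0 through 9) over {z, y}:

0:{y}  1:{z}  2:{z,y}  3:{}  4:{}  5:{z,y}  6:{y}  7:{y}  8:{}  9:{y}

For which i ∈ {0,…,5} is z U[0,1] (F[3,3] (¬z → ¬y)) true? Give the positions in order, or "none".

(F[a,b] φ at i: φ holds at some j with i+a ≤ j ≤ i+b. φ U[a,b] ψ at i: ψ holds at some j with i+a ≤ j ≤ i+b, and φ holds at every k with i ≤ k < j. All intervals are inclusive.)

Evaluate at each i in [0,5]:
  i=0: ✓ (rhs at j=0)
  i=1: ✓ (rhs at j=1)
  i=2: ✓ (rhs at j=2)
  i=3: ✗ (no rhs in [3,4])
  i=4: ✗ (lhs fails at k=4 before rhs at j=5)
  i=5: ✓ (rhs at j=5)

0, 1, 2, 5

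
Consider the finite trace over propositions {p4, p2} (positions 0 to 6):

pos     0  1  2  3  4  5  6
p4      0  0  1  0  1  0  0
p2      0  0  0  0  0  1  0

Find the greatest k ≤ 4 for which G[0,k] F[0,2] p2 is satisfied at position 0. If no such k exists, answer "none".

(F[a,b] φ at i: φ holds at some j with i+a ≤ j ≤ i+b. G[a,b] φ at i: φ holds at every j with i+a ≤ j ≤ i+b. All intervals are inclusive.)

none

F[0,2] p2 must hold from j=0 onward; find where it first fails.
  j=0: fails → no k works.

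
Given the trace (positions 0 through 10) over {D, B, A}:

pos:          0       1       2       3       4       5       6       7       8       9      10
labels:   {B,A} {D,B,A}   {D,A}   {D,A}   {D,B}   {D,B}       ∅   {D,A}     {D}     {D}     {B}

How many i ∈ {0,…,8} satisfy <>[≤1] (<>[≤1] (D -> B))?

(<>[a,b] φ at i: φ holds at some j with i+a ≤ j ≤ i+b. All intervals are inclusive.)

Evaluate at each i in [0,8]:
  i=0: ✓ (witness j=0)
  i=1: ✓ (witness j=1)
  i=2: ✓ (witness j=3)
  i=3: ✓ (witness j=3)
  i=4: ✓ (witness j=4)
  i=5: ✓ (witness j=5)
  i=6: ✓ (witness j=6)
  i=7: ✗ (none in [7,8])
  i=8: ✓ (witness j=9)
Positions where it holds: {0, 1, 2, 3, 4, 5, 6, 8} → 8.

8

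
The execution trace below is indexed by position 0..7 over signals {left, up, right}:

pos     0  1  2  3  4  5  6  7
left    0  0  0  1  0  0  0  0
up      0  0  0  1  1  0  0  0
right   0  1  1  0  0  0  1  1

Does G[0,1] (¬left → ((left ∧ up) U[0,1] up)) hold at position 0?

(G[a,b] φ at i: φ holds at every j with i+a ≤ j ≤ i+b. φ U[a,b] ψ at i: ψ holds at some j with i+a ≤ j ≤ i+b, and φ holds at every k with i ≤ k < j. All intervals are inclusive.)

False

Check (¬left → ((left ∧ up) U[0,1] up)) at every j in [0,1]:
  j=0: antecedent true; consequent fails → ✗
  j=1: antecedent true; consequent fails → ✗
Fails at j=0 → formula fails.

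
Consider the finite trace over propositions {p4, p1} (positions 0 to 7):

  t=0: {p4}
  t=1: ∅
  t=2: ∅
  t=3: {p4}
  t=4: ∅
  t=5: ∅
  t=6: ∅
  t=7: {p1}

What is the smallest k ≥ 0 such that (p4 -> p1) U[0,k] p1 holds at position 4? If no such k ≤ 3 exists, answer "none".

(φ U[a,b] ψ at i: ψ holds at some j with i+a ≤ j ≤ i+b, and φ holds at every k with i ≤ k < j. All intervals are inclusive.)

3

Need earliest j ≥ 4 with p1, and (p4 -> p1) at every k in [4,j-1].
  j=4: rhs fails.
  j=5: rhs fails.
  j=6: rhs fails.
  j=7: rhs holds; lhs holds on [4,6]. k = 3.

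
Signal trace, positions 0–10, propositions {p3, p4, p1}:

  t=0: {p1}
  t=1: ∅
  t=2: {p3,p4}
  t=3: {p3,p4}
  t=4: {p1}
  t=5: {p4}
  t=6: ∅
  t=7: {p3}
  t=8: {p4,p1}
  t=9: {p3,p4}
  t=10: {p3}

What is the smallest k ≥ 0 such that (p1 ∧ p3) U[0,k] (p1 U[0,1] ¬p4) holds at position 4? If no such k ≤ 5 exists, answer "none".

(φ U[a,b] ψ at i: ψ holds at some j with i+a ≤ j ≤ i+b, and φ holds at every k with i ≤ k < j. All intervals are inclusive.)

Need earliest j ≥ 4 with (p1 U[0,1] ¬p4), and (p1 ∧ p3) at every k in [4,j-1].
  j=4: rhs holds (empty prefix). k = 0.

0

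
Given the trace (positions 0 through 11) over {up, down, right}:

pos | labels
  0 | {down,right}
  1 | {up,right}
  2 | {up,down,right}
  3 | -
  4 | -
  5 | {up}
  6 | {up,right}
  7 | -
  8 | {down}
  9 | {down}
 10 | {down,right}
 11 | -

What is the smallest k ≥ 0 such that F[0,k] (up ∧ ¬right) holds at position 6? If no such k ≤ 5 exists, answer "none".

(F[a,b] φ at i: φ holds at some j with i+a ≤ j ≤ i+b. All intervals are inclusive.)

Scan j = 6,7,… for (up ∧ ¬right):
  j=6: fails
  j=7: fails
  j=8: fails
  j=9: fails
  j=10: fails
  j=11: fails
No j in [6,11] satisfies it → none.

none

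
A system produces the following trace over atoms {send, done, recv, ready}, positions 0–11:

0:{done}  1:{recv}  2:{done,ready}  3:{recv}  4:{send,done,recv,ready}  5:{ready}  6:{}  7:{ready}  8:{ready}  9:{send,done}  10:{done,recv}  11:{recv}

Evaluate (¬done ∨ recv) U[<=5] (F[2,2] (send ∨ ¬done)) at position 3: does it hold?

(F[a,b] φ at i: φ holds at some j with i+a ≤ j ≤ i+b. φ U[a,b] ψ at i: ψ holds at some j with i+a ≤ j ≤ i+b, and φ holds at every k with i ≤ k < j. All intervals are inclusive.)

True

Need some j in [3,8] with F[2,2] (send ∨ ¬done), and (¬done ∨ recv) at every k in [3,j-1].
  j=3: F[2,2] (send ∨ ¬done) holds; no prefix to check → satisfied.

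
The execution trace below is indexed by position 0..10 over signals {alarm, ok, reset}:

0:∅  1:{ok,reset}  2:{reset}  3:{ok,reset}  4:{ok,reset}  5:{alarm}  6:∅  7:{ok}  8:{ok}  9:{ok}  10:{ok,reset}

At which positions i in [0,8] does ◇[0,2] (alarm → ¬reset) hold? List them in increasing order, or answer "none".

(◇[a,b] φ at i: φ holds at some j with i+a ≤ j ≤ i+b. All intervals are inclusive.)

0, 1, 2, 3, 4, 5, 6, 7, 8

Evaluate at each i in [0,8]:
  i=0: ✓ (witness j=0)
  i=1: ✓ (witness j=1)
  i=2: ✓ (witness j=2)
  i=3: ✓ (witness j=3)
  i=4: ✓ (witness j=4)
  i=5: ✓ (witness j=5)
  i=6: ✓ (witness j=6)
  i=7: ✓ (witness j=7)
  i=8: ✓ (witness j=8)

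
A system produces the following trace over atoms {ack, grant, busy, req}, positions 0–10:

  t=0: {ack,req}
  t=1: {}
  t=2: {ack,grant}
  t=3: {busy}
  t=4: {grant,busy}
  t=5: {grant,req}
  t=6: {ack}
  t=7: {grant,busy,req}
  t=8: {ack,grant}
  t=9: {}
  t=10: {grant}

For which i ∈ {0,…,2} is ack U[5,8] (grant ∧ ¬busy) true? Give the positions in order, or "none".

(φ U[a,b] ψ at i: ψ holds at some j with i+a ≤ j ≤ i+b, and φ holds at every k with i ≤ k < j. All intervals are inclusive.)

none

Evaluate at each i in [0,2]:
  i=0: ✗ (lhs fails at k=1 before rhs at j=5)
  i=1: ✗ (lhs fails at k=1 before rhs at j=8)
  i=2: ✗ (lhs fails at k=3 before rhs at j=8)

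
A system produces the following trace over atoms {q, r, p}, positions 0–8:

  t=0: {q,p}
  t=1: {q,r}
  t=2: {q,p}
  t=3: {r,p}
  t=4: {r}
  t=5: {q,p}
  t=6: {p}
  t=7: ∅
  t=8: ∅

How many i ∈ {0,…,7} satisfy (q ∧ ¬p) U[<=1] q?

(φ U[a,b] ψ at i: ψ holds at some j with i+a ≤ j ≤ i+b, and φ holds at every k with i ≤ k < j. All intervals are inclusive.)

Evaluate at each i in [0,7]:
  i=0: ✓ (rhs at j=0)
  i=1: ✓ (rhs at j=1)
  i=2: ✓ (rhs at j=2)
  i=3: ✗ (no rhs in [3,4])
  i=4: ✗ (lhs fails at k=4 before rhs at j=5)
  i=5: ✓ (rhs at j=5)
  i=6: ✗ (no rhs in [6,7])
  i=7: ✗ (no rhs in [7,8])
Positions where it holds: {0, 1, 2, 5} → 4.

4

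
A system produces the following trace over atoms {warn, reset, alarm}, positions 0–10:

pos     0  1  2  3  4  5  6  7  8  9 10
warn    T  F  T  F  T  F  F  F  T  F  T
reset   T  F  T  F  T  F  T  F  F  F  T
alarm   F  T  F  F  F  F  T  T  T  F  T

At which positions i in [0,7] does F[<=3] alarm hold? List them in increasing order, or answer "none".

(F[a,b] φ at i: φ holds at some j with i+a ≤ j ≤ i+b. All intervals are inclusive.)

0, 1, 3, 4, 5, 6, 7

Evaluate at each i in [0,7]:
  i=0: ✓ (witness j=1)
  i=1: ✓ (witness j=1)
  i=2: ✗ (none in [2,5])
  i=3: ✓ (witness j=6)
  i=4: ✓ (witness j=6)
  i=5: ✓ (witness j=6)
  i=6: ✓ (witness j=6)
  i=7: ✓ (witness j=7)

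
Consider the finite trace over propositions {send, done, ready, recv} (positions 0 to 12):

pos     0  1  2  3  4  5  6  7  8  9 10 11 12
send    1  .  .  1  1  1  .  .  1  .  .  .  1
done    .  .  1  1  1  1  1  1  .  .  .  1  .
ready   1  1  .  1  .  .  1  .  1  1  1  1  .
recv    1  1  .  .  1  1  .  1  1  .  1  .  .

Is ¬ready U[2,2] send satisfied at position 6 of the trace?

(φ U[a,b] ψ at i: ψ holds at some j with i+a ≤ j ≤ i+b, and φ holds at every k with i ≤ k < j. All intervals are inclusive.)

Does not hold

Need some j in [8,8] with send, and ¬ready at every k in [6,j-1].
  j=8: send holds, but ¬ready fails at k=6 → not this j.
No j in the window works → until fails.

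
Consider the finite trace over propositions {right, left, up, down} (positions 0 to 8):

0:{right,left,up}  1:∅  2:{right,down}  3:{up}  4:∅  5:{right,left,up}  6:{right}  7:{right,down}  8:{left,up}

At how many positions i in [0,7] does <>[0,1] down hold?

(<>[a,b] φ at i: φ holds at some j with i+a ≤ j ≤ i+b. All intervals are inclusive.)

Evaluate at each i in [0,7]:
  i=0: ✗ (none in [0,1])
  i=1: ✓ (witness j=2)
  i=2: ✓ (witness j=2)
  i=3: ✗ (none in [3,4])
  i=4: ✗ (none in [4,5])
  i=5: ✗ (none in [5,6])
  i=6: ✓ (witness j=7)
  i=7: ✓ (witness j=7)
Positions where it holds: {1, 2, 6, 7} → 4.

4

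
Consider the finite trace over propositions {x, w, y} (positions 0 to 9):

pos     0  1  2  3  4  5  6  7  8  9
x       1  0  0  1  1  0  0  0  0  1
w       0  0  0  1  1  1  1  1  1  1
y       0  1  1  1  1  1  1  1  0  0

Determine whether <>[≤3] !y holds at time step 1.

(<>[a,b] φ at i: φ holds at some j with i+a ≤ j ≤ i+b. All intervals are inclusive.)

Check !y at each j in [1,4]:
  j=1: false
  j=2: false
  j=3: false
  j=4: false
No position in the window satisfies it → formula fails.

False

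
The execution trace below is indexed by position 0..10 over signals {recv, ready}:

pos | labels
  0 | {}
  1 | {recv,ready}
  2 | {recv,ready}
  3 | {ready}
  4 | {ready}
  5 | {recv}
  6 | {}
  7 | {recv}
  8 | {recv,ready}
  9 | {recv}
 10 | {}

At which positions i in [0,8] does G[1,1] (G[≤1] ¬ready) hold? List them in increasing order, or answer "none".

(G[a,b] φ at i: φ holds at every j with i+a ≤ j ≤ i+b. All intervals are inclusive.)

4, 5, 8

Evaluate at each i in [0,8]:
  i=0: ✗ (fails at j=1)
  i=1: ✗ (fails at j=2)
  i=2: ✗ (fails at j=3)
  i=3: ✗ (fails at j=4)
  i=4: ✓ (all of [5,5])
  i=5: ✓ (all of [6,6])
  i=6: ✗ (fails at j=7)
  i=7: ✗ (fails at j=8)
  i=8: ✓ (all of [9,9])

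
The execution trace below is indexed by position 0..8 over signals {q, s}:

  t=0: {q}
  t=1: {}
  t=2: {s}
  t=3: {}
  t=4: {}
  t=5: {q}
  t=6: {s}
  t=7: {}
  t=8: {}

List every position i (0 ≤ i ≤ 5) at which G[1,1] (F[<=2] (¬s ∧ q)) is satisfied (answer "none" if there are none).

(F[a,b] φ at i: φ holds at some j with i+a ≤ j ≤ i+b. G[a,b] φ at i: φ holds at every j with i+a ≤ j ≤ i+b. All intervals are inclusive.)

Evaluate at each i in [0,5]:
  i=0: ✗ (fails at j=1)
  i=1: ✗ (fails at j=2)
  i=2: ✓ (all of [3,3])
  i=3: ✓ (all of [4,4])
  i=4: ✓ (all of [5,5])
  i=5: ✗ (fails at j=6)

2, 3, 4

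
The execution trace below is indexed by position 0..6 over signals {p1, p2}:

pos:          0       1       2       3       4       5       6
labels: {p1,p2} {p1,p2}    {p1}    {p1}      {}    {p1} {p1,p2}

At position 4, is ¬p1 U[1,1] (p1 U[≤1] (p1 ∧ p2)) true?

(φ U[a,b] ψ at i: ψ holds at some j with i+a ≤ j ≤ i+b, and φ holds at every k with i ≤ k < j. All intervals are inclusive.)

Holds

Need some j in [5,5] with (p1 U[≤1] (p1 ∧ p2)), and ¬p1 at every k in [4,j-1].
  j=5: (p1 U[≤1] (p1 ∧ p2)) holds; ¬p1 holds at every k in [4,4] → satisfied.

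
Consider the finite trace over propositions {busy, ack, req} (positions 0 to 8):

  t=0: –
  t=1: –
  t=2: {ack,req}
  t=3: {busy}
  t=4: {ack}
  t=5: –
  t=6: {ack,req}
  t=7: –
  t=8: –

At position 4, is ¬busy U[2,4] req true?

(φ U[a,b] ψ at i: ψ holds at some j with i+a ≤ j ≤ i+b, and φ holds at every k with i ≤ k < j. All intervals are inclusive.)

Need some j in [6,8] with req, and ¬busy at every k in [4,j-1].
  j=6: req holds; ¬busy holds at every k in [4,5] → satisfied.

Holds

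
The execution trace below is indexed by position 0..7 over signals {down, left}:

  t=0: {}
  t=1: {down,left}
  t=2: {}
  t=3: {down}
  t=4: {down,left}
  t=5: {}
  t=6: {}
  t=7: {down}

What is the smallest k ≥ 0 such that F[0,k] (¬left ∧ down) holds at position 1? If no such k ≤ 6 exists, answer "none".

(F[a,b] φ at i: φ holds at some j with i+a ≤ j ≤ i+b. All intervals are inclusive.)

Scan j = 1,2,… for (¬left ∧ down):
  j=1: fails
  j=2: fails
  j=3: holds
First hit at j=3, so smallest k = 3-1 = 2.

2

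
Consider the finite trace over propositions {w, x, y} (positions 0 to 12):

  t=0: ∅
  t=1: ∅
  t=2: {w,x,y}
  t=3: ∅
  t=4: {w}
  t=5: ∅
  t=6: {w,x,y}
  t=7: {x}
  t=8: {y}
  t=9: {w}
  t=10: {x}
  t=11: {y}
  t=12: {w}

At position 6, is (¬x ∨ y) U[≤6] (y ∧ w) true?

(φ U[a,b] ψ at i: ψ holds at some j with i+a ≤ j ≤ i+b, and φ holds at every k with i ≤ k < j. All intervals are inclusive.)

Need some j in [6,12] with (y ∧ w), and (¬x ∨ y) at every k in [6,j-1].
  j=6: (y ∧ w) holds; no prefix to check → satisfied.

True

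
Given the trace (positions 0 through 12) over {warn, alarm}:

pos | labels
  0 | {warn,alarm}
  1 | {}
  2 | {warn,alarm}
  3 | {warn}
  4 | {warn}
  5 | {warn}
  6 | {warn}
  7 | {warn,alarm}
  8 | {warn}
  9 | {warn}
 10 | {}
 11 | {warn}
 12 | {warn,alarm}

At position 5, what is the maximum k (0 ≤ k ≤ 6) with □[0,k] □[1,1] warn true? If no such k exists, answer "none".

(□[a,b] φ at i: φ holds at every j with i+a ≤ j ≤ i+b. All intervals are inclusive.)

3

□[1,1] warn must hold from j=5 onward; find where it first fails.
  j=5: holds
  j=6: holds
  j=7: holds
  j=8: holds
  j=9: fails
Holds on [5,8], so largest k = 3.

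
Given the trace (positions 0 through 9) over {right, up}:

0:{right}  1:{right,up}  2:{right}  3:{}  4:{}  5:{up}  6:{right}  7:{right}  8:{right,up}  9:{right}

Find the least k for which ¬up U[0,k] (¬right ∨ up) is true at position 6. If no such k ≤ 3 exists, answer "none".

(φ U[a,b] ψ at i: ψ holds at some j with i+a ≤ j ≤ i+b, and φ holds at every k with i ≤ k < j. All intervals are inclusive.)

2

Need earliest j ≥ 6 with (¬right ∨ up), and ¬up at every k in [6,j-1].
  j=6: rhs fails.
  j=7: rhs fails.
  j=8: rhs holds; lhs holds on [6,7]. k = 2.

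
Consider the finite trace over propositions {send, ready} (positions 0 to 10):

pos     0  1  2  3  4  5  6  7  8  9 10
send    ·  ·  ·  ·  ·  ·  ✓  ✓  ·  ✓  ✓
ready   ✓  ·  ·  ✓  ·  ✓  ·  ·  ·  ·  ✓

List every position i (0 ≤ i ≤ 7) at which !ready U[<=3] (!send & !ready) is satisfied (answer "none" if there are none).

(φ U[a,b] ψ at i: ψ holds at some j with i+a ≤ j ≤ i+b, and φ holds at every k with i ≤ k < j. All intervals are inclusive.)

Evaluate at each i in [0,7]:
  i=0: ✗ (lhs fails at k=0 before rhs at j=1)
  i=1: ✓ (rhs at j=1)
  i=2: ✓ (rhs at j=2)
  i=3: ✗ (lhs fails at k=3 before rhs at j=4)
  i=4: ✓ (rhs at j=4)
  i=5: ✗ (lhs fails at k=5 before rhs at j=8)
  i=6: ✓ (rhs at j=8; lhs holds on [6,7])
  i=7: ✓ (rhs at j=8; lhs holds on [7,7])

1, 2, 4, 6, 7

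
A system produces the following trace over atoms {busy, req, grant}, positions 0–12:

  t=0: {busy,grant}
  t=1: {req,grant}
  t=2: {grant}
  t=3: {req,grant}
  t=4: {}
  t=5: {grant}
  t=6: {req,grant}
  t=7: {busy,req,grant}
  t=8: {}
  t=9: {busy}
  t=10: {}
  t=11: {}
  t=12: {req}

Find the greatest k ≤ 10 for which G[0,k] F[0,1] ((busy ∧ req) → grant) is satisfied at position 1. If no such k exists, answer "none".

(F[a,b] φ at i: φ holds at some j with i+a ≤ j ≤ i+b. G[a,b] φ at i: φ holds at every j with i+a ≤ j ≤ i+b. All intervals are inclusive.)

10

F[0,1] ((busy ∧ req) → grant) must hold from j=1 onward; find where it first fails.
  j=1: holds
  j=2: holds
  j=3: holds
  j=4: holds
  j=5: holds
  j=6: holds
  j=7: holds
  j=8: holds
  j=9: holds
  j=10: holds
  j=11: holds
Holds through j=11; largest k = 10.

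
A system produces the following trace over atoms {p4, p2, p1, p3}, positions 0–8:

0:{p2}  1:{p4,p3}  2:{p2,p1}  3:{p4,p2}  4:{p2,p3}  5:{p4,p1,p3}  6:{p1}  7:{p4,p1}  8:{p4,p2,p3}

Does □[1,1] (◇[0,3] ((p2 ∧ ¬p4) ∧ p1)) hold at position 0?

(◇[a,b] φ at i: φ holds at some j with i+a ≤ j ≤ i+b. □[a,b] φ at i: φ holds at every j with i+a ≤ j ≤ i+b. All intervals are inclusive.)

Yes

Check ◇[0,3] ((p2 ∧ ¬p4) ∧ p1) at every j in [1,1]:
  j=1: holds (witness at 2)
All positions satisfy it → formula holds.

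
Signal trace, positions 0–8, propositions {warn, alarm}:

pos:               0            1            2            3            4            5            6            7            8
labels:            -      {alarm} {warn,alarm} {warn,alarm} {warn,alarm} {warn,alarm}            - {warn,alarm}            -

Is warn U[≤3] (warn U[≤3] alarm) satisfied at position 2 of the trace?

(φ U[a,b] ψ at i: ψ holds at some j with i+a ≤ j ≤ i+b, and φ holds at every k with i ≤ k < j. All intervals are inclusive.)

Holds

Need some j in [2,5] with (warn U[≤3] alarm), and warn at every k in [2,j-1].
  j=2: (warn U[≤3] alarm) holds; no prefix to check → satisfied.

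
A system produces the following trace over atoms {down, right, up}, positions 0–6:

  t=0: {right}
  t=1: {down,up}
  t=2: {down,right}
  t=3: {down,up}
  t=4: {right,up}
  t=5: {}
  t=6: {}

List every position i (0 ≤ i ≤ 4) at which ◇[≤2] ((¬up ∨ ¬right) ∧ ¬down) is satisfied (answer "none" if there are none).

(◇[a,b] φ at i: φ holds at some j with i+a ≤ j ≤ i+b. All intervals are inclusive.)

0, 3, 4

Evaluate at each i in [0,4]:
  i=0: ✓ (witness j=0)
  i=1: ✗ (none in [1,3])
  i=2: ✗ (none in [2,4])
  i=3: ✓ (witness j=5)
  i=4: ✓ (witness j=5)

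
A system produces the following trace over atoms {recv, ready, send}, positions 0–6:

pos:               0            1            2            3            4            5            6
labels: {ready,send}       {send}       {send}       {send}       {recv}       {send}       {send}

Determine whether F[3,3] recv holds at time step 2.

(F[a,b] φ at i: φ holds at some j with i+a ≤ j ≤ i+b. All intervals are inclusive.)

No

Check recv at each j in [5,5]:
  j=5: false
No position in the window satisfies it → formula fails.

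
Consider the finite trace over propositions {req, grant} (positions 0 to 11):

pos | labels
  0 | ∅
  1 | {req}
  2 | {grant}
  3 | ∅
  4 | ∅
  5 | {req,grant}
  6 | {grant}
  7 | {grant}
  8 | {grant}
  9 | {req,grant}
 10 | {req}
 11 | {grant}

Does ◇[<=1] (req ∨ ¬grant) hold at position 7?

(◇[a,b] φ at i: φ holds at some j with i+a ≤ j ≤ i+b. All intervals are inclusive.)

False

Check (req ∨ ¬grant) at each j in [7,8]:
  j=7: false
  j=8: false
No position in the window satisfies it → formula fails.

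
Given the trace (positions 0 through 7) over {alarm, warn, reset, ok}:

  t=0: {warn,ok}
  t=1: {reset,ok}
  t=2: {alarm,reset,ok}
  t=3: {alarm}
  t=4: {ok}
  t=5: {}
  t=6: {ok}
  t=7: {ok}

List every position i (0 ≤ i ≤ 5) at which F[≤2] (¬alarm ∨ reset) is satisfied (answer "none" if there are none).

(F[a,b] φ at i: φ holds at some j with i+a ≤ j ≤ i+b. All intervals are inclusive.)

Evaluate at each i in [0,5]:
  i=0: ✓ (witness j=0)
  i=1: ✓ (witness j=1)
  i=2: ✓ (witness j=2)
  i=3: ✓ (witness j=4)
  i=4: ✓ (witness j=4)
  i=5: ✓ (witness j=5)

0, 1, 2, 3, 4, 5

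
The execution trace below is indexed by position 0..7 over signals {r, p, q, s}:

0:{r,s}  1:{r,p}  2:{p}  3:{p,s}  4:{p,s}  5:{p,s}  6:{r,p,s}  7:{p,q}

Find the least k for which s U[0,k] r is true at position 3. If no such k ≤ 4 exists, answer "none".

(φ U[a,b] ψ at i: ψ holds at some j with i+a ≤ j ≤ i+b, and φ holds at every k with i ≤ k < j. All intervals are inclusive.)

3

Need earliest j ≥ 3 with r, and s at every k in [3,j-1].
  j=3: rhs fails.
  j=4: rhs fails.
  j=5: rhs fails.
  j=6: rhs holds; lhs holds on [3,5]. k = 3.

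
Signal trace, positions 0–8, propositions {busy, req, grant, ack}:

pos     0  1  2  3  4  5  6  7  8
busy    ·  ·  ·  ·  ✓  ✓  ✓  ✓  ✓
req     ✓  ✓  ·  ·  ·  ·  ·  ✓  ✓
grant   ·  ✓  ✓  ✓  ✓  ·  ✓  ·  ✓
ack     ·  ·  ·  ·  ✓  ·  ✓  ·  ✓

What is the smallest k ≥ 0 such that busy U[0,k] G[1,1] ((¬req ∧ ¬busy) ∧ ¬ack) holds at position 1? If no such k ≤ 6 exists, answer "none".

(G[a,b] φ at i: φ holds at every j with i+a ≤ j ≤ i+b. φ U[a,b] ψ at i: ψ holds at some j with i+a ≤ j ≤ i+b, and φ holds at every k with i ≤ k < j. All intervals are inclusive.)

0

Need earliest j ≥ 1 with G[1,1] ((¬req ∧ ¬busy) ∧ ¬ack), and busy at every k in [1,j-1].
  j=1: rhs holds (empty prefix). k = 0.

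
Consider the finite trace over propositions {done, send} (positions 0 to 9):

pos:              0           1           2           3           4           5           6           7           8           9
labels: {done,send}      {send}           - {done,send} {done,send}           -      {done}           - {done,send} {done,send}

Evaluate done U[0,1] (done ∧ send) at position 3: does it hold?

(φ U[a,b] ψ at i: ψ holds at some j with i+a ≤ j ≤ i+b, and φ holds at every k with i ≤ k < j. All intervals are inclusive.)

Need some j in [3,4] with (done ∧ send), and done at every k in [3,j-1].
  j=3: (done ∧ send) holds; no prefix to check → satisfied.

Holds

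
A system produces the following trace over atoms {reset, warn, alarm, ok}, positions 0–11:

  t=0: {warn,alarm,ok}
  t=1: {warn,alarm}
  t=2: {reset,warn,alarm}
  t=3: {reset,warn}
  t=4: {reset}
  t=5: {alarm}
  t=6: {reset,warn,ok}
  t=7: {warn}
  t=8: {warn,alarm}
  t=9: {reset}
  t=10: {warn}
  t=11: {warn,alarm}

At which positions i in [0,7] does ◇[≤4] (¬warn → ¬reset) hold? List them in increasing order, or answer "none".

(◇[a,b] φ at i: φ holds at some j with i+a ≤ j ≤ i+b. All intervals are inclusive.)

Evaluate at each i in [0,7]:
  i=0: ✓ (witness j=0)
  i=1: ✓ (witness j=1)
  i=2: ✓ (witness j=2)
  i=3: ✓ (witness j=3)
  i=4: ✓ (witness j=5)
  i=5: ✓ (witness j=5)
  i=6: ✓ (witness j=6)
  i=7: ✓ (witness j=7)

0, 1, 2, 3, 4, 5, 6, 7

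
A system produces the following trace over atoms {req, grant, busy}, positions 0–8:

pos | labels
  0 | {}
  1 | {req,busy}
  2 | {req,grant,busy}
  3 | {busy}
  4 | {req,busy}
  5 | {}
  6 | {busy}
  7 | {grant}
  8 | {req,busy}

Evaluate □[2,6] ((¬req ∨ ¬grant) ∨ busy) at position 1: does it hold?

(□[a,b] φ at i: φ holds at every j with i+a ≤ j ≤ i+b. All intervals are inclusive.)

Check ((¬req ∨ ¬grant) ∨ busy) at every j in [3,7]:
  j=3: true
  j=4: true
  j=5: true
  j=6: true
  j=7: true
All positions satisfy it → formula holds.

Holds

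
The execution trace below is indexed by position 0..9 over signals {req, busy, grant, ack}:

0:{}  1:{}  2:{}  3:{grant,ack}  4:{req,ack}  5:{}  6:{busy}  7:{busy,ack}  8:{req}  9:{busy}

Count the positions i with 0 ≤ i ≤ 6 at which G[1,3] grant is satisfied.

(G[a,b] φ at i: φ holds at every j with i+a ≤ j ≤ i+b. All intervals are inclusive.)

Evaluate at each i in [0,6]:
  i=0: ✗ (fails at j=1)
  i=1: ✗ (fails at j=2)
  i=2: ✗ (fails at j=4)
  i=3: ✗ (fails at j=4)
  i=4: ✗ (fails at j=5)
  i=5: ✗ (fails at j=6)
  i=6: ✗ (fails at j=7)
Positions where it holds: {} → 0.

0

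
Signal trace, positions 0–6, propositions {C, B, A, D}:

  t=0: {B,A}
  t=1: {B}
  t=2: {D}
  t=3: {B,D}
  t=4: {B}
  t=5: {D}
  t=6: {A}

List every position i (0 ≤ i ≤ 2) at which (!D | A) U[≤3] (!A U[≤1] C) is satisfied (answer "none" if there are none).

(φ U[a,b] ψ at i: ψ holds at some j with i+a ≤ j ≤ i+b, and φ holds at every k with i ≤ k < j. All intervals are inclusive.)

none

Evaluate at each i in [0,2]:
  i=0: ✗ (no rhs in [0,3])
  i=1: ✗ (no rhs in [1,4])
  i=2: ✗ (no rhs in [2,5])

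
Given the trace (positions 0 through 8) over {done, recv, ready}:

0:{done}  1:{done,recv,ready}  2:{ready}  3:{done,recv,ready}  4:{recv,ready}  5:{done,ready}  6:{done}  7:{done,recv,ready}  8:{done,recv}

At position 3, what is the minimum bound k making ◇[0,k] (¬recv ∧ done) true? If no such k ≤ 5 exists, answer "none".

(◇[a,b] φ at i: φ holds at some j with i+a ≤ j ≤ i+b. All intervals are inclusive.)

2

Scan j = 3,4,… for (¬recv ∧ done):
  j=3: fails
  j=4: fails
  j=5: holds
First hit at j=5, so smallest k = 5-3 = 2.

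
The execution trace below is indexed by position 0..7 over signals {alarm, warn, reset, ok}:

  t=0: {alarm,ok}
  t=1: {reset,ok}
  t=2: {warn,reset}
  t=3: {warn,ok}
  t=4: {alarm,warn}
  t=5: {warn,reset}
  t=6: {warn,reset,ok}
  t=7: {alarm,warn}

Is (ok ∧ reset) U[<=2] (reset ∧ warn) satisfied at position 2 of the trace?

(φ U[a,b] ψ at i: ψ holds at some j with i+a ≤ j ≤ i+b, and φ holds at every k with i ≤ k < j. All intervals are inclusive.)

True

Need some j in [2,4] with (reset ∧ warn), and (ok ∧ reset) at every k in [2,j-1].
  j=2: (reset ∧ warn) holds; no prefix to check → satisfied.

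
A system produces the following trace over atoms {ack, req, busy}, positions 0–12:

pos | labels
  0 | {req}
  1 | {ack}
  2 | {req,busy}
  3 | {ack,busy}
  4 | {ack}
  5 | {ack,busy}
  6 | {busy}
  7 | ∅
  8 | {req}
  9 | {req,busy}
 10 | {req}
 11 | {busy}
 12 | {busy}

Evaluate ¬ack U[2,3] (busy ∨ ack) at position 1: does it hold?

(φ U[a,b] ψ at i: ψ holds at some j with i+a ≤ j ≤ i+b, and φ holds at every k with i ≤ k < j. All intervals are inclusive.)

Need some j in [3,4] with (busy ∨ ack), and ¬ack at every k in [1,j-1].
  j=3: (busy ∨ ack) holds, but ¬ack fails at k=1 → not this j.
  j=4: (busy ∨ ack) holds, but ¬ack fails at k=1 → not this j.
No j in the window works → until fails.

No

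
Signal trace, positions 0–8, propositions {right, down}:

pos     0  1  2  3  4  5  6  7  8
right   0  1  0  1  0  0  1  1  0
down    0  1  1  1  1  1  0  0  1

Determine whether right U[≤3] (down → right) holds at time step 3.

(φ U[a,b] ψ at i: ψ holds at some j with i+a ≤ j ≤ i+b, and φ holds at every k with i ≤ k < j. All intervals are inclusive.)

Holds

Need some j in [3,6] with (down → right), and right at every k in [3,j-1].
  j=3: (down → right) holds; no prefix to check → satisfied.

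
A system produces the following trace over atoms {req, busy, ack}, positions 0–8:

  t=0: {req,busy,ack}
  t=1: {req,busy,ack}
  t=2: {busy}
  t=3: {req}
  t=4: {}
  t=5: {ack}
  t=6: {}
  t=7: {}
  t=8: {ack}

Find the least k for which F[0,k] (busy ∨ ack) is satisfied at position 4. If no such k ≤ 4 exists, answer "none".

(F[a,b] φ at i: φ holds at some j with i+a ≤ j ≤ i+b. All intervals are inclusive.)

1

Scan j = 4,5,… for (busy ∨ ack):
  j=4: fails
  j=5: holds
First hit at j=5, so smallest k = 5-4 = 1.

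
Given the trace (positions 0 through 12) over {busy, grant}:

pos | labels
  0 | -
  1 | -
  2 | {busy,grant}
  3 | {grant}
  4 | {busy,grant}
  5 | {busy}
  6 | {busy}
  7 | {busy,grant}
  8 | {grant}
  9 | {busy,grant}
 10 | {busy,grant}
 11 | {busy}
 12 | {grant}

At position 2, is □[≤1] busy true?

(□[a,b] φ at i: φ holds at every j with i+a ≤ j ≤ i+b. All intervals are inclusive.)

Check busy at every j in [2,3]:
  j=2: true
  j=3: false
Fails at j=3 → formula fails.

False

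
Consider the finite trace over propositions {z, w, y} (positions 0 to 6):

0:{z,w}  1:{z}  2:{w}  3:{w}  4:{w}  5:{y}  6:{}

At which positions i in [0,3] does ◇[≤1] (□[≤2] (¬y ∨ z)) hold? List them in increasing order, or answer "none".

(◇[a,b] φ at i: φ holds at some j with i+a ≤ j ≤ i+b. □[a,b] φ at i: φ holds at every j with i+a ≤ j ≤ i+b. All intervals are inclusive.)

0, 1, 2

Evaluate at each i in [0,3]:
  i=0: ✓ (witness j=0)
  i=1: ✓ (witness j=1)
  i=2: ✓ (witness j=2)
  i=3: ✗ (none in [3,4])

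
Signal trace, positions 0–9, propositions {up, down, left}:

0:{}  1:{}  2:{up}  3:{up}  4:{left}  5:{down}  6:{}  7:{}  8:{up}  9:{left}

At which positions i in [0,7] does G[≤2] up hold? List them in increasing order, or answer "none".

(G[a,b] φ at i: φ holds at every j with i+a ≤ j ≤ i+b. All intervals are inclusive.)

none

Evaluate at each i in [0,7]:
  i=0: ✗ (fails at j=0)
  i=1: ✗ (fails at j=1)
  i=2: ✗ (fails at j=4)
  i=3: ✗ (fails at j=4)
  i=4: ✗ (fails at j=4)
  i=5: ✗ (fails at j=5)
  i=6: ✗ (fails at j=6)
  i=7: ✗ (fails at j=7)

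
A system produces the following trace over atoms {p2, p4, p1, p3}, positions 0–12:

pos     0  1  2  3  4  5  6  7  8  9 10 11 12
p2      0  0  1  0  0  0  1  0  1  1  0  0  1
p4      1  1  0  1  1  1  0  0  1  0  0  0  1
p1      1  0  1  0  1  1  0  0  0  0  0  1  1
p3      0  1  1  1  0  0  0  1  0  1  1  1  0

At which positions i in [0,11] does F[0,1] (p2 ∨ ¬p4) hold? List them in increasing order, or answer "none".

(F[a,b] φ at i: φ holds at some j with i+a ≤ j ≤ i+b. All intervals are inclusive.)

1, 2, 5, 6, 7, 8, 9, 10, 11

Evaluate at each i in [0,11]:
  i=0: ✗ (none in [0,1])
  i=1: ✓ (witness j=2)
  i=2: ✓ (witness j=2)
  i=3: ✗ (none in [3,4])
  i=4: ✗ (none in [4,5])
  i=5: ✓ (witness j=6)
  i=6: ✓ (witness j=6)
  i=7: ✓ (witness j=7)
  i=8: ✓ (witness j=8)
  i=9: ✓ (witness j=9)
  i=10: ✓ (witness j=10)
  i=11: ✓ (witness j=11)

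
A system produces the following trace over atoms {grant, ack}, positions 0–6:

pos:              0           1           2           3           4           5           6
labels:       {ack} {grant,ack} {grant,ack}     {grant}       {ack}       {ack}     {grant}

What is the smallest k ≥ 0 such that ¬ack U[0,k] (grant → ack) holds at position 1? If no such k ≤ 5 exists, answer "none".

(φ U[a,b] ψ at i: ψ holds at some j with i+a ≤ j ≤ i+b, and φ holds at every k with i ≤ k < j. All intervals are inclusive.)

Need earliest j ≥ 1 with (grant → ack), and ¬ack at every k in [1,j-1].
  j=1: rhs holds (empty prefix). k = 0.

0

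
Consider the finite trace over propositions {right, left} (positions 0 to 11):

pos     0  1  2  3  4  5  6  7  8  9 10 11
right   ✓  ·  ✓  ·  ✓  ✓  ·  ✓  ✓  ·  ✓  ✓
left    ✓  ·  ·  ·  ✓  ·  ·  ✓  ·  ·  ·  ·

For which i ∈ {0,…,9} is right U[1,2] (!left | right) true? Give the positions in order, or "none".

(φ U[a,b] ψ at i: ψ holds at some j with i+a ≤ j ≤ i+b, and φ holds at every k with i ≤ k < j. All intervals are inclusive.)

0, 2, 4, 5, 7, 8

Evaluate at each i in [0,9]:
  i=0: ✓ (rhs at j=1; lhs holds on [0,0])
  i=1: ✗ (lhs fails at k=1 before rhs at j=2)
  i=2: ✓ (rhs at j=3; lhs holds on [2,2])
  i=3: ✗ (lhs fails at k=3 before rhs at j=4)
  i=4: ✓ (rhs at j=5; lhs holds on [4,4])
  i=5: ✓ (rhs at j=6; lhs holds on [5,5])
  i=6: ✗ (lhs fails at k=6 before rhs at j=7)
  i=7: ✓ (rhs at j=8; lhs holds on [7,7])
  i=8: ✓ (rhs at j=9; lhs holds on [8,8])
  i=9: ✗ (lhs fails at k=9 before rhs at j=10)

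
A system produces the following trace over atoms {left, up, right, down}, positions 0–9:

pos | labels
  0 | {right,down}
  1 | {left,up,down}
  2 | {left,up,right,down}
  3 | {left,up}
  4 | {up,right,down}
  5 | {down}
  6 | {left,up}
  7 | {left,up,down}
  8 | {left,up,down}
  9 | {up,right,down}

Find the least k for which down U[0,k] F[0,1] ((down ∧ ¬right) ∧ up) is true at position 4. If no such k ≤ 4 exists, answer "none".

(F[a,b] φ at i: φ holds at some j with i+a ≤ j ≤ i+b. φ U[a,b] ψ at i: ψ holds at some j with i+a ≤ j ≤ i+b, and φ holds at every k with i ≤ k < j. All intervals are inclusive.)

Need earliest j ≥ 4 with F[0,1] ((down ∧ ¬right) ∧ up), and down at every k in [4,j-1].
  j=4: rhs fails.
  j=5: rhs fails.
  j=6: rhs holds; lhs holds on [4,5]. k = 2.

2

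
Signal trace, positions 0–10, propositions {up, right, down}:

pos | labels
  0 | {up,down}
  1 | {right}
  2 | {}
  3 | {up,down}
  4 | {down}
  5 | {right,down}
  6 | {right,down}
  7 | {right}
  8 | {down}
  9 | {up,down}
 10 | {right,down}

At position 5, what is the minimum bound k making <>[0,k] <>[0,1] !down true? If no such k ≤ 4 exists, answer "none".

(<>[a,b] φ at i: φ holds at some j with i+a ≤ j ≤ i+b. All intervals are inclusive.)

1

Scan j = 5,6,… for <>[0,1] !down:
  j=5: fails
  j=6: holds
First hit at j=6, so smallest k = 6-5 = 1.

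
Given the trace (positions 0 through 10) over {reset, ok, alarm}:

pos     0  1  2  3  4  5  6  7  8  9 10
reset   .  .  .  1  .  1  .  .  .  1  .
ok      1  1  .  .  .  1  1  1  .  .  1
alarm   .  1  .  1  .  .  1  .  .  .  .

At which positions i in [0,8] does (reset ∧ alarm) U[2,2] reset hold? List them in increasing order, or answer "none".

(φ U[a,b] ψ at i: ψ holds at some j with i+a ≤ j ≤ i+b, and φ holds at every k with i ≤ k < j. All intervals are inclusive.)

Evaluate at each i in [0,8]:
  i=0: ✗ (no rhs in [2,2])
  i=1: ✗ (lhs fails at k=1 before rhs at j=3)
  i=2: ✗ (no rhs in [4,4])
  i=3: ✗ (lhs fails at k=4 before rhs at j=5)
  i=4: ✗ (no rhs in [6,6])
  i=5: ✗ (no rhs in [7,7])
  i=6: ✗ (no rhs in [8,8])
  i=7: ✗ (lhs fails at k=7 before rhs at j=9)
  i=8: ✗ (no rhs in [10,10])

none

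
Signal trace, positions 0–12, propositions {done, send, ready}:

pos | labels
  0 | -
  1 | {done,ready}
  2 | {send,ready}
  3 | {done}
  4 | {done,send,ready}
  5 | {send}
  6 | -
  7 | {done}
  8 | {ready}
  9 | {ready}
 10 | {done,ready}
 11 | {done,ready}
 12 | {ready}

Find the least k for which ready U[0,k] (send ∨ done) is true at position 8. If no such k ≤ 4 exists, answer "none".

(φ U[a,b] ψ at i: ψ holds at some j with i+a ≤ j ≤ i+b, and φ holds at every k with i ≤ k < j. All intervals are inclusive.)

2

Need earliest j ≥ 8 with (send ∨ done), and ready at every k in [8,j-1].
  j=8: rhs fails.
  j=9: rhs fails.
  j=10: rhs holds; lhs holds on [8,9]. k = 2.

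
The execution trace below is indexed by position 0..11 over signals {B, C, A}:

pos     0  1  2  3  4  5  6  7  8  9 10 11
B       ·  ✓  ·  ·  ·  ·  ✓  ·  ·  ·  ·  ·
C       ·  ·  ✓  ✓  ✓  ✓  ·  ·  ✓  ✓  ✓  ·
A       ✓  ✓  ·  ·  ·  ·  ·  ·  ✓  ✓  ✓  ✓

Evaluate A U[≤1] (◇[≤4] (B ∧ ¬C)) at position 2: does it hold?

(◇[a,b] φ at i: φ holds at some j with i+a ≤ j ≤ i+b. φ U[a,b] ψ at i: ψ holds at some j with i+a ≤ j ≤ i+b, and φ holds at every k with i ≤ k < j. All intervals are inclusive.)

True

Need some j in [2,3] with ◇[≤4] (B ∧ ¬C), and A at every k in [2,j-1].
  j=2: ◇[≤4] (B ∧ ¬C) holds; no prefix to check → satisfied.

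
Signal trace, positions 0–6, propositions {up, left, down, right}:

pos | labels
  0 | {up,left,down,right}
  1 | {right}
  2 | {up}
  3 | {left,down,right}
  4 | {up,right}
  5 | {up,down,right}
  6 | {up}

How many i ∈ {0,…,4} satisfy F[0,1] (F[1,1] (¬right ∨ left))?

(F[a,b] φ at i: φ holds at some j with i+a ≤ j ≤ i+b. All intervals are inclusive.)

Evaluate at each i in [0,4]:
  i=0: ✓ (witness j=1)
  i=1: ✓ (witness j=1)
  i=2: ✓ (witness j=2)
  i=3: ✗ (none in [3,4])
  i=4: ✓ (witness j=5)
Positions where it holds: {0, 1, 2, 4} → 4.

4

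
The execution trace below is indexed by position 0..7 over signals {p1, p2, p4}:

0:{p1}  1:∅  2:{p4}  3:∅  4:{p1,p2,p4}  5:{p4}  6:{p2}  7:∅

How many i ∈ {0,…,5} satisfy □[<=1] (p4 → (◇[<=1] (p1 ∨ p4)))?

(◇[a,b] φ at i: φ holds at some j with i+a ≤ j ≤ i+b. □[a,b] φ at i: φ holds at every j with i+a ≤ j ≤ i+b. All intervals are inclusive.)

6

Evaluate at each i in [0,5]:
  i=0: ✓ (all of [0,1])
  i=1: ✓ (all of [1,2])
  i=2: ✓ (all of [2,3])
  i=3: ✓ (all of [3,4])
  i=4: ✓ (all of [4,5])
  i=5: ✓ (all of [5,6])
Positions where it holds: {0, 1, 2, 3, 4, 5} → 6.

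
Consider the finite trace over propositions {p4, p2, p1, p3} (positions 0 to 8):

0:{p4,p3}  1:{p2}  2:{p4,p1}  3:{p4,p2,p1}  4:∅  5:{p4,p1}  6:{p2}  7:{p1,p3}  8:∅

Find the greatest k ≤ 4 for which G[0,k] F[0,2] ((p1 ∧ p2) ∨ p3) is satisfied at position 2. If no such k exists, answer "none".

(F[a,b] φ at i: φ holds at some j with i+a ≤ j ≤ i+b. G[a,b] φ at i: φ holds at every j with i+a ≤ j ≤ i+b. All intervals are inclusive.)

F[0,2] ((p1 ∧ p2) ∨ p3) must hold from j=2 onward; find where it first fails.
  j=2: holds
  j=3: holds
  j=4: fails
Holds on [2,3], so largest k = 1.

1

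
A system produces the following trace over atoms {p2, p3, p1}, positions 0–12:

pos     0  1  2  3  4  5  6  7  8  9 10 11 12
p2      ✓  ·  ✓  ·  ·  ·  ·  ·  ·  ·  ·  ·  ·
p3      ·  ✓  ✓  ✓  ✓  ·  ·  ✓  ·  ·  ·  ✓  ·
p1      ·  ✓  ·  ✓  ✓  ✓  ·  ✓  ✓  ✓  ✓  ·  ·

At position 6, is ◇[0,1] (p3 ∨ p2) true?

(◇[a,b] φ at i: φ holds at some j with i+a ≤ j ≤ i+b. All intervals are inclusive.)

Yes

Check (p3 ∨ p2) at each j in [6,7]:
  j=6: false
  j=7: true
Found at j=7 → formula holds.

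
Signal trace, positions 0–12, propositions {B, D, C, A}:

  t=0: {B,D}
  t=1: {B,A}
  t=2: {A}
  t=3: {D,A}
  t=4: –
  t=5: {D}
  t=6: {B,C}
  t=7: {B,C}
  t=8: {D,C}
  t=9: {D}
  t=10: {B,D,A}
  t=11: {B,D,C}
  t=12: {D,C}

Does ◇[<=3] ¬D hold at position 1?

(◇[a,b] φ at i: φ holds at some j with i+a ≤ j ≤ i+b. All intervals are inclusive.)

Yes

Check ¬D at each j in [1,4]:
  j=1: true
  j=2: true
  j=3: false
  j=4: true
Found at j=1 → formula holds.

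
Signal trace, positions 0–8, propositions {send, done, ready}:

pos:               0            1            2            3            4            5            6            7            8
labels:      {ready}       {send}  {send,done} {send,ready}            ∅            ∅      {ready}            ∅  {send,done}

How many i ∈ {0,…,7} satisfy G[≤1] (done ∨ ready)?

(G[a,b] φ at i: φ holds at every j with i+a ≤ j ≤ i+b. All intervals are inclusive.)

Evaluate at each i in [0,7]:
  i=0: ✗ (fails at j=1)
  i=1: ✗ (fails at j=1)
  i=2: ✓ (all of [2,3])
  i=3: ✗ (fails at j=4)
  i=4: ✗ (fails at j=4)
  i=5: ✗ (fails at j=5)
  i=6: ✗ (fails at j=7)
  i=7: ✗ (fails at j=7)
Positions where it holds: {2} → 1.

1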